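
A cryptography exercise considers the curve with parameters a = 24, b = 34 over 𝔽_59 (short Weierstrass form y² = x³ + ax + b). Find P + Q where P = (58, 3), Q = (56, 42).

(45, 9)

(58, 3) + (56, 42). λ = (42 - 3)/(56 - 58) ≡ 39/57 mod 59. 57⁻¹ ≡ 29 (mod 59), so λ ≡ 10.
  x = λ² - 58 - 56 = 100 - 114 ≡ 45; y = λ·(58 - 45) - 3 ≡ 9. → (45, 9)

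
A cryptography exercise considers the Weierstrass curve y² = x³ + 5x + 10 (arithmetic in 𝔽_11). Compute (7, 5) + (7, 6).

The two points share x = 7 and their y-coordinates satisfy 5 + 6 ≡ 0 (mod 11), so they are inverses. Their sum is 𝒪.

O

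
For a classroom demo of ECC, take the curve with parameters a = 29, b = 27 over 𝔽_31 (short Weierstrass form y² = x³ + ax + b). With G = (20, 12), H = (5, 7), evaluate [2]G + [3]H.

First 2G:
Repeated addition: build up to 2G.
2G: tangent at (20, 12): λ = (3·20² + 29)/(2·12) ≡ 20/24. 24⁻¹ ≡ 22 (mod 31), so λ ≡ 20·22 ≡ 6.
  x = λ² - 20 - 20 = 36 - 40 ≡ 27; y = λ·(20 - 27) - 12 ≡ 8. → (27, 8)
2G = (27, 8).
Next 3H:
Repeated addition: build up to 3H.
2H: tangent at (5, 7): λ = (3·5² + 29)/(2·7) ≡ 11/14. 14⁻¹ ≡ 20 (mod 31), so λ ≡ 11·20 ≡ 3.
  x = λ² - 5 - 5 = 9 - 10 ≡ 30; y = λ·(5 - 30) - 7 ≡ 11. → (30, 11)
3H: (30, 11) + (5, 7). λ = (7 - 11)/(5 - 30) ≡ 27/6 mod 31. 6⁻¹ ≡ 26 (mod 31) since 6·26 = 156 ≡ 1, so λ ≡ 20.
  x = λ² - 30 - 5 = 400 - 35 ≡ 24; y = λ·(30 - 24) - 11 ≡ 16. → (24, 16)
3H = (24, 16).
Finally 2G + 3H:
(27, 8) + (24, 16). λ = (16 - 8)/(24 - 27) ≡ 8/28 mod 31. 28⁻¹ ≡ 10 (mod 31), so λ ≡ 18.
  x = λ² - 27 - 24 = 324 - 51 ≡ 25; y = λ·(27 - 25) - 8 ≡ 28. → (25, 28)

(25, 28)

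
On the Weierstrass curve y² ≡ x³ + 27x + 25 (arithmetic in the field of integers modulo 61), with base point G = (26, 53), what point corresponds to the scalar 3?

Repeated addition: build up to 3G.
2G: tangent at (26, 53): λ = (3·26² + 27)/(2·53) ≡ 42/45. 45⁻¹ ≡ 19 (mod 61), so λ ≡ 42·19 ≡ 5.
  x = λ² - 26 - 26 = 25 - 52 ≡ 34; y = λ·(26 - 34) - 53 ≡ 29. → (34, 29)
3G: (34, 29) + (26, 53). λ = (53 - 29)/(26 - 34) ≡ 24/53 mod 61. 53⁻¹ ≡ 38 (mod 61), so λ ≡ 58.
  x = λ² - 34 - 26 = 3364 - 60 ≡ 10; y = λ·(34 - 10) - 29 ≡ 21. → (10, 21)

(10, 21)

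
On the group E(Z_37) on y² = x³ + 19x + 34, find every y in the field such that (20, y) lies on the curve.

x³ + 19x + 34 = 8414 ≡ 15 (mod 37).
15 is a non-residue mod 37; no y exists.

none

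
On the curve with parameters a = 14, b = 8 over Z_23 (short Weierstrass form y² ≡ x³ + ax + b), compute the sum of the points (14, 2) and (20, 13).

(14, 2) + (20, 13). λ = (13 - 2)/(20 - 14) ≡ 11/6 mod 23. 6⁻¹ ≡ 4 (mod 23), so λ ≡ 21.
  x = λ² - 14 - 20 = 441 - 34 ≡ 16; y = λ·(14 - 16) - 2 ≡ 2. → (16, 2)

(16, 2)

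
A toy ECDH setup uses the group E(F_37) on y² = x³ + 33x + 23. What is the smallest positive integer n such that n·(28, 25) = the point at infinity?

7

2P: tangent at (28, 25): λ = (3·28² + 33)/(2·25) ≡ 17/13. 13⁻¹ ≡ 20 (mod 37), so λ ≡ 17·20 ≡ 7.
  x = λ² - 28 - 28 = 49 - 56 ≡ 30; y = λ·(28 - 30) - 25 ≡ 35. → (30, 35)
3P: (30, 35) + (28, 25). λ = (25 - 35)/(28 - 30) ≡ 27/35 mod 37. 35⁻¹ ≡ 18 (mod 37) since 35·18 = 630 ≡ 1, so λ ≡ 5.
  x = λ² - 30 - 28 = 25 - 58 ≡ 4; y = λ·(30 - 4) - 35 ≡ 21. → (4, 21)
4P: (4, 21) + (28, 25). λ = (25 - 21)/(28 - 4) ≡ 4/24 mod 37. 24⁻¹ ≡ 17 (mod 37) since 24·17 = 408 ≡ 1, so λ ≡ 31.
  x = λ² - 4 - 28 = 961 - 32 ≡ 4; y = λ·(4 - 4) - 21 ≡ 16. → (4, 16)
5P: (4, 16) + (28, 25). λ = (25 - 16)/(28 - 4) ≡ 9/24 mod 37. 24⁻¹ ≡ 17 (mod 37) since 24·17 = 408 ≡ 1, so λ ≡ 5.
  x = λ² - 4 - 28 = 25 - 32 ≡ 30; y = λ·(4 - 30) - 16 ≡ 2. → (30, 2)
6P: (30, 2) + (28, 25). λ = (25 - 2)/(28 - 30) ≡ 23/35 mod 37. 35⁻¹ ≡ 18 (mod 37) since 35·18 = 630 ≡ 1, so λ ≡ 7.
  x = λ² - 30 - 28 = 49 - 58 ≡ 28; y = λ·(30 - 28) - 2 ≡ 12. → (28, 12)
7P: (28, 12) + (28, 25): same x and y₁ ≡ -y₂, so the sum is the point at infinity.
7P = the point at infinity, so the order is 7.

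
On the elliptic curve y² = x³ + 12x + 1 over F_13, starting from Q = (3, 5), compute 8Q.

(10, 9)

Repeated addition: build up to 8Q.
2Q: tangent at (3, 5): λ = (3·3² + 12)/(2·5) ≡ 0/10. 10⁻¹ ≡ 4 (mod 13), so λ ≡ 0·4 ≡ 0.
  x = λ² - 3 - 3 = 0 - 6 ≡ 7; y = λ·(3 - 7) - 5 ≡ 8. → (7, 8)
3Q: (7, 8) + (3, 5). λ = (5 - 8)/(3 - 7) ≡ 10/9 mod 13. 9⁻¹ ≡ 3 (mod 13) since 9·3 = 27 ≡ 1, so λ ≡ 4.
  x = λ² - 7 - 3 = 16 - 10 ≡ 6; y = λ·(7 - 6) - 8 ≡ 9. → (6, 9)
4Q: (6, 9) + (3, 5). λ = (5 - 9)/(3 - 6) ≡ 9/10 mod 13. 10⁻¹ ≡ 4 (mod 13), so λ ≡ 10.
  x = λ² - 6 - 3 = 100 - 9 ≡ 0; y = λ·(6 - 0) - 9 ≡ 12. → (0, 12)
5Q: (0, 12) + (3, 5). λ = (5 - 12)/(3 - 0) ≡ 6/3 mod 13. 3⁻¹ ≡ 9 (mod 13), so λ ≡ 2.
  x = λ² - 0 - 3 = 4 - 3 ≡ 1; y = λ·(0 - 1) - 12 ≡ 12. → (1, 12)
6Q: (1, 12) + (3, 5). λ = (5 - 12)/(3 - 1) ≡ 6/2 mod 13. 2⁻¹ ≡ 7 (mod 13) since 2·7 = 14 ≡ 1, so λ ≡ 3.
  x = λ² - 1 - 3 = 9 - 4 ≡ 5; y = λ·(1 - 5) - 12 ≡ 2. → (5, 2)
7Q: (5, 2) + (3, 5). λ = (5 - 2)/(3 - 5) ≡ 3/11 mod 13. 11⁻¹ ≡ 6 (mod 13), so λ ≡ 5.
  x = λ² - 5 - 3 = 25 - 8 ≡ 4; y = λ·(5 - 4) - 2 ≡ 3. → (4, 3)
8Q: (4, 3) + (3, 5). λ = (5 - 3)/(3 - 4) ≡ 2/12 mod 13. 12⁻¹ ≡ 12 (mod 13), so λ ≡ 11.
  x = λ² - 4 - 3 = 121 - 7 ≡ 10; y = λ·(4 - 10) - 3 ≡ 9. → (10, 9)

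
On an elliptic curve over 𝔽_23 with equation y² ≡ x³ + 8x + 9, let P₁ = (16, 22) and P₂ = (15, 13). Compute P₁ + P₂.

(4, 17)

(16, 22) + (15, 13). λ = (13 - 22)/(15 - 16) ≡ 14/22 mod 23. 22⁻¹ ≡ 22 (mod 23) since 22·22 = 484 ≡ 1, so λ ≡ 9.
  x = λ² - 16 - 15 = 81 - 31 ≡ 4; y = λ·(16 - 4) - 22 ≡ 17. → (4, 17)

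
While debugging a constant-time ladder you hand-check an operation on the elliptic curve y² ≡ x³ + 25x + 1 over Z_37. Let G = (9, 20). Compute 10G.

(18, 17)

Double-and-add on 10 = (1010)₂. Start with G = (9, 20) for the leading 1-bit.
double: tangent at (9, 20): λ = (3·9² + 25)/(2·20) ≡ 9/3. 3⁻¹ ≡ 25 (mod 37) since 3·25 = 75 ≡ 1, so λ ≡ 9·25 ≡ 3.
  x = λ² - 9 - 9 = 9 - 18 ≡ 28; y = λ·(9 - 28) - 20 ≡ 34. → (28, 34)
double: tangent at (28, 34): λ = (3·28² + 25)/(2·34) ≡ 9/31. 31⁻¹ ≡ 6 (mod 37), so λ ≡ 9·6 ≡ 17.
  x = λ² - 28 - 28 = 289 - 56 ≡ 11; y = λ·(28 - 11) - 34 ≡ 33. → (11, 33)
add G: (11, 33) + (9, 20). λ = (20 - 33)/(9 - 11) ≡ 24/35 mod 37. 35⁻¹ ≡ 18 (mod 37), so λ ≡ 25.
  x = λ² - 11 - 9 = 625 - 20 ≡ 13; y = λ·(11 - 13) - 33 ≡ 28. → (13, 28)
double: tangent at (13, 28): λ = (3·13² + 25)/(2·28) ≡ 14/19. 19⁻¹ ≡ 2 (mod 37) since 19·2 = 38 ≡ 1, so λ ≡ 14·2 ≡ 28.
  x = λ² - 13 - 13 = 784 - 26 ≡ 18; y = λ·(13 - 18) - 28 ≡ 17. → (18, 17)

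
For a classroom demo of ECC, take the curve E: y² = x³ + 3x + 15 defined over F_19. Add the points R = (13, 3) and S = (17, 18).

(13, 3) + (17, 18). λ = (18 - 3)/(17 - 13) ≡ 15/4 mod 19. 4⁻¹ ≡ 5 (mod 19), so λ ≡ 18.
  x = λ² - 13 - 17 = 324 - 30 ≡ 9; y = λ·(13 - 9) - 3 ≡ 12. → (9, 12)

(9, 12)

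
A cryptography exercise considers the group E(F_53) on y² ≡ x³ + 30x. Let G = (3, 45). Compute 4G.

(38, 37)

Repeated addition: build up to 4G.
2G: tangent at (3, 45): λ = (3·3² + 30)/(2·45) ≡ 4/37. 37⁻¹ ≡ 43 (mod 53) since 37·43 = 1591 ≡ 1, so λ ≡ 4·43 ≡ 13.
  x = λ² - 3 - 3 = 169 - 6 ≡ 4; y = λ·(3 - 4) - 45 ≡ 48. → (4, 48)
3G: (4, 48) + (3, 45). λ = (45 - 48)/(3 - 4) ≡ 50/52 mod 53. 52⁻¹ ≡ 52 (mod 53), so λ ≡ 3.
  x = λ² - 4 - 3 = 9 - 7 ≡ 2; y = λ·(4 - 2) - 48 ≡ 11. → (2, 11)
4G: (2, 11) + (3, 45). λ = (45 - 11)/(3 - 2) ≡ 34/1 mod 53. 1⁻¹ ≡ 1 (mod 53) since 1·1 = 1 ≡ 1, so λ ≡ 34.
  x = λ² - 2 - 3 = 1156 - 5 ≡ 38; y = λ·(2 - 38) - 11 ≡ 37. → (38, 37)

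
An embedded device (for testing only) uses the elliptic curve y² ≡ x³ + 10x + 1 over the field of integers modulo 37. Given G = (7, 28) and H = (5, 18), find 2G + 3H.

(28, 25)

First 2G:
Repeated addition: build up to 2G.
2G: tangent at (7, 28): λ = (3·7² + 10)/(2·28) ≡ 9/19. 19⁻¹ ≡ 2 (mod 37), so λ ≡ 9·2 ≡ 18.
  x = λ² - 7 - 7 = 324 - 14 ≡ 14; y = λ·(7 - 14) - 28 ≡ 31. → (14, 31)
2G = (14, 31).
Next 3H:
Repeated addition: build up to 3H.
2H: tangent at (5, 18): λ = (3·5² + 10)/(2·18) ≡ 11/36. 36⁻¹ ≡ 36 (mod 37), so λ ≡ 11·36 ≡ 26.
  x = λ² - 5 - 5 = 676 - 10 ≡ 0; y = λ·(5 - 0) - 18 ≡ 1. → (0, 1)
3H: (0, 1) + (5, 18). λ = (18 - 1)/(5 - 0) ≡ 17/5 mod 37. 5⁻¹ ≡ 15 (mod 37), so λ ≡ 33.
  x = λ² - 0 - 5 = 1089 - 5 ≡ 11; y = λ·(0 - 11) - 1 ≡ 6. → (11, 6)
3H = (11, 6).
Finally 2G + 3H:
(14, 31) + (11, 6). λ = (6 - 31)/(11 - 14) ≡ 12/34 mod 37. 34⁻¹ ≡ 12 (mod 37), so λ ≡ 33.
  x = λ² - 14 - 11 = 1089 - 25 ≡ 28; y = λ·(14 - 28) - 31 ≡ 25. → (28, 25)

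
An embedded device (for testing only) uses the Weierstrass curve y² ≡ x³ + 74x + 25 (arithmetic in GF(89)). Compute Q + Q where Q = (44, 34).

tangent at (44, 34): λ = (3·44² + 74)/(2·34) ≡ 8/68. 68⁻¹ ≡ 72 (mod 89), so λ ≡ 8·72 ≡ 42.
  x = λ² - 44 - 44 = 1764 - 88 ≡ 74; y = λ·(44 - 74) - 34 ≡ 41. → (74, 41)

(74, 41)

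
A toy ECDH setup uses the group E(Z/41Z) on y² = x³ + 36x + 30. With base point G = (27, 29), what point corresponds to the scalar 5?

(25, 27)

Double-and-add on 5 = (101)₂. Start with G = (27, 29) for the leading 1-bit.
double: tangent at (27, 29): λ = (3·27² + 36)/(2·29) ≡ 9/17. 17⁻¹ ≡ 29 (mod 41), so λ ≡ 9·29 ≡ 15.
  x = λ² - 27 - 27 = 225 - 54 ≡ 7; y = λ·(27 - 7) - 29 ≡ 25. → (7, 25)
double: tangent at (7, 25): λ = (3·7² + 36)/(2·25) ≡ 19/9. 9⁻¹ ≡ 32 (mod 41) since 9·32 = 288 ≡ 1, so λ ≡ 19·32 ≡ 34.
  x = λ² - 7 - 7 = 1156 - 14 ≡ 35; y = λ·(7 - 35) - 25 ≡ 7. → (35, 7)
add G: (35, 7) + (27, 29). λ = (29 - 7)/(27 - 35) ≡ 22/33 mod 41. 33⁻¹ ≡ 5 (mod 41) since 33·5 = 165 ≡ 1, so λ ≡ 28.
  x = λ² - 35 - 27 = 784 - 62 ≡ 25; y = λ·(35 - 25) - 7 ≡ 27. → (25, 27)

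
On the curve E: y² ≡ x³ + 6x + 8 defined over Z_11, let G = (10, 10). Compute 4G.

(5, 3)

Double-and-add on 4 = (100)₂. Start with G = (10, 10) for the leading 1-bit.
double: tangent at (10, 10): λ = (3·10² + 6)/(2·10) ≡ 9/9. 9⁻¹ ≡ 5 (mod 11) since 9·5 = 45 ≡ 1, so λ ≡ 9·5 ≡ 1.
  x = λ² - 10 - 10 = 1 - 20 ≡ 3; y = λ·(10 - 3) - 10 ≡ 8. → (3, 8)
double: tangent at (3, 8): λ = (3·3² + 6)/(2·8) ≡ 0/5. 5⁻¹ ≡ 9 (mod 11) since 5·9 = 45 ≡ 1, so λ ≡ 0·9 ≡ 0.
  x = λ² - 3 - 3 = 0 - 6 ≡ 5; y = λ·(3 - 5) - 8 ≡ 3. → (5, 3)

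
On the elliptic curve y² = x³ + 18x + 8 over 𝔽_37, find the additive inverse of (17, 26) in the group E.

(17, 11)

-(17, 26) = (17, -26 mod 37) = (17, 11).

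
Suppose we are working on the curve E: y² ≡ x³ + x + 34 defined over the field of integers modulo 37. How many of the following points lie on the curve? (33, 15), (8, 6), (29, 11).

2

(33, 15): 15² ≡ 3, rhs ≡ 3 → on.
(8, 6): 6² ≡ 36, rhs ≡ 36 → on.
(29, 11): 11² ≡ 10, rhs ≡ 32 → off.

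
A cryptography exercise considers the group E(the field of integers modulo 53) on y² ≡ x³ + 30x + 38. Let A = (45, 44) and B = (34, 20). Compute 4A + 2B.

First 4A:
Repeated addition: build up to 4A.
2A: tangent at (45, 44): λ = (3·45² + 30)/(2·44) ≡ 10/35. 35⁻¹ ≡ 50 (mod 53), so λ ≡ 10·50 ≡ 23.
  x = λ² - 45 - 45 = 529 - 90 ≡ 15; y = λ·(45 - 15) - 44 ≡ 10. → (15, 10)
3A: (15, 10) + (45, 44). λ = (44 - 10)/(45 - 15) ≡ 34/30 mod 53. 30⁻¹ ≡ 23 (mod 53) since 30·23 = 690 ≡ 1, so λ ≡ 40.
  x = λ² - 15 - 45 = 1600 - 60 ≡ 3; y = λ·(15 - 3) - 10 ≡ 46. → (3, 46)
4A: (3, 46) + (45, 44). λ = (44 - 46)/(45 - 3) ≡ 51/42 mod 53. 42⁻¹ ≡ 24 (mod 53), so λ ≡ 5.
  x = λ² - 3 - 45 = 25 - 48 ≡ 30; y = λ·(3 - 30) - 46 ≡ 31. → (30, 31)
4A = (30, 31).
Next 2B:
Repeated addition: build up to 2B.
2B: tangent at (34, 20): λ = (3·34² + 30)/(2·20) ≡ 0/40. 40⁻¹ ≡ 4 (mod 53), so λ ≡ 0·4 ≡ 0.
  x = λ² - 34 - 34 = 0 - 68 ≡ 38; y = λ·(34 - 38) - 20 ≡ 33. → (38, 33)
2B = (38, 33).
Finally 4A + 2B:
(30, 31) + (38, 33). λ = (33 - 31)/(38 - 30) ≡ 2/8 mod 53. 8⁻¹ ≡ 20 (mod 53), so λ ≡ 40.
  x = λ² - 30 - 38 = 1600 - 68 ≡ 48; y = λ·(30 - 48) - 31 ≡ 44. → (48, 44)

(48, 44)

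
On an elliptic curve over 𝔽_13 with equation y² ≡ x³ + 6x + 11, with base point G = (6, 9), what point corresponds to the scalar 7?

Double-and-add on 7 = (111)₂. Start with G = (6, 9) for the leading 1-bit.
double: tangent at (6, 9): λ = (3·6² + 6)/(2·9) ≡ 10/5. 5⁻¹ ≡ 8 (mod 13) since 5·8 = 40 ≡ 1, so λ ≡ 10·8 ≡ 2.
  x = λ² - 6 - 6 = 4 - 12 ≡ 5; y = λ·(6 - 5) - 9 ≡ 6. → (5, 6)
add G: (5, 6) + (6, 9). λ = (9 - 6)/(6 - 5) ≡ 3/1 mod 13. 1⁻¹ ≡ 1 (mod 13), so λ ≡ 3.
  x = λ² - 5 - 6 = 9 - 11 ≡ 11; y = λ·(5 - 11) - 6 ≡ 2. → (11, 2)
double: tangent at (11, 2): λ = (3·11² + 6)/(2·2) ≡ 5/4. 4⁻¹ ≡ 10 (mod 13) since 4·10 = 40 ≡ 1, so λ ≡ 5·10 ≡ 11.
  x = λ² - 11 - 11 = 121 - 22 ≡ 8; y = λ·(11 - 8) - 2 ≡ 5. → (8, 5)
add G: (8, 5) + (6, 9). λ = (9 - 5)/(6 - 8) ≡ 4/11 mod 13. 11⁻¹ ≡ 6 (mod 13) since 11·6 = 66 ≡ 1, so λ ≡ 11.
  x = λ² - 8 - 6 = 121 - 14 ≡ 3; y = λ·(8 - 3) - 5 ≡ 11. → (3, 11)

(3, 11)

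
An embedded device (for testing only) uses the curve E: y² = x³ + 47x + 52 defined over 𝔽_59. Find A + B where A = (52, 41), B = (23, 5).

(35, 33)

(52, 41) + (23, 5). λ = (5 - 41)/(23 - 52) ≡ 23/30 mod 59. 30⁻¹ ≡ 2 (mod 59), so λ ≡ 46.
  x = λ² - 52 - 23 = 2116 - 75 ≡ 35; y = λ·(52 - 35) - 41 ≡ 33. → (35, 33)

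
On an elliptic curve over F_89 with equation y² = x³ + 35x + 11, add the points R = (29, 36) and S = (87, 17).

(29, 36) + (87, 17). λ = (17 - 36)/(87 - 29) ≡ 70/58 mod 89. 58⁻¹ ≡ 66 (mod 89) since 58·66 = 3828 ≡ 1, so λ ≡ 81.
  x = λ² - 29 - 87 = 6561 - 116 ≡ 37; y = λ·(29 - 37) - 36 ≡ 28. → (37, 28)

(37, 28)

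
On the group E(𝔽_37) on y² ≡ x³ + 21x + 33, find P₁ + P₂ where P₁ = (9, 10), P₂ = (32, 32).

(9, 10) + (32, 32). λ = (32 - 10)/(32 - 9) ≡ 22/23 mod 37. 23⁻¹ ≡ 29 (mod 37), so λ ≡ 9.
  x = λ² - 9 - 32 = 81 - 41 ≡ 3; y = λ·(9 - 3) - 10 ≡ 7. → (3, 7)

(3, 7)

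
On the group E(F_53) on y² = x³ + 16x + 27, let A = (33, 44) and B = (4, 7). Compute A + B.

(33, 44) + (4, 7). λ = (7 - 44)/(4 - 33) ≡ 16/24 mod 53. 24⁻¹ ≡ 42 (mod 53) since 24·42 = 1008 ≡ 1, so λ ≡ 36.
  x = λ² - 33 - 4 = 1296 - 37 ≡ 40; y = λ·(33 - 40) - 44 ≡ 22. → (40, 22)

(40, 22)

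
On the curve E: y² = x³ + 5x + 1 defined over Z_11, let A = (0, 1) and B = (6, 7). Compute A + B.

(0, 1) + (6, 7). λ = (7 - 1)/(6 - 0) ≡ 6/6 mod 11. 6⁻¹ ≡ 2 (mod 11) since 6·2 = 12 ≡ 1, so λ ≡ 1.
  x = λ² - 0 - 6 = 1 - 6 ≡ 6; y = λ·(0 - 6) - 1 ≡ 4. → (6, 4)

(6, 4)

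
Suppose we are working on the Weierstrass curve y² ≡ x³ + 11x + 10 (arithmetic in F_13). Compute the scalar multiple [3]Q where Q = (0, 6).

(8, 8)

Repeated addition: build up to 3Q.
2Q: tangent at (0, 6): λ = (3·0² + 11)/(2·6) ≡ 11/12. 12⁻¹ ≡ 12 (mod 13), so λ ≡ 11·12 ≡ 2.
  x = λ² - 0 - 0 = 4 - 0 ≡ 4; y = λ·(0 - 4) - 6 ≡ 12. → (4, 12)
3Q: (4, 12) + (0, 6). λ = (6 - 12)/(0 - 4) ≡ 7/9 mod 13. 9⁻¹ ≡ 3 (mod 13) since 9·3 = 27 ≡ 1, so λ ≡ 8.
  x = λ² - 4 - 0 = 64 - 4 ≡ 8; y = λ·(4 - 8) - 12 ≡ 8. → (8, 8)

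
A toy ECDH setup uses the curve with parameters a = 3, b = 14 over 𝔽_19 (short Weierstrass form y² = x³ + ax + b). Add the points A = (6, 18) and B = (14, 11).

(6, 1)

(6, 18) + (14, 11). λ = (11 - 18)/(14 - 6) ≡ 12/8 mod 19. 8⁻¹ ≡ 12 (mod 19), so λ ≡ 11.
  x = λ² - 6 - 14 = 121 - 20 ≡ 6; y = λ·(6 - 6) - 18 ≡ 1. → (6, 1)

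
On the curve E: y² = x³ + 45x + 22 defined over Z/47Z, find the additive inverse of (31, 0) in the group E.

-(31, 0) = (31, -0 mod 47) = (31, 0).

(31, 0)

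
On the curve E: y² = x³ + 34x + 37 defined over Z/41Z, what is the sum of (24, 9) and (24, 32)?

O

The two points share x = 24 and their y-coordinates satisfy 9 + 32 ≡ 0 (mod 41), so they are inverses. Their sum is ∞.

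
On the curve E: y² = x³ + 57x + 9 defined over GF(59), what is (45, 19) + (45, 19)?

(37, 5)

tangent at (45, 19): λ = (3·45² + 57)/(2·19) ≡ 55/38. 38⁻¹ ≡ 14 (mod 59), so λ ≡ 55·14 ≡ 3.
  x = λ² - 45 - 45 = 9 - 90 ≡ 37; y = λ·(45 - 37) - 19 ≡ 5. → (37, 5)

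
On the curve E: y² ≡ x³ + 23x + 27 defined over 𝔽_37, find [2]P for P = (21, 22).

tangent at (21, 22): λ = (3·21² + 23)/(2·22) ≡ 14/7. 7⁻¹ ≡ 16 (mod 37) since 7·16 = 112 ≡ 1, so λ ≡ 14·16 ≡ 2.
  x = λ² - 21 - 21 = 4 - 42 ≡ 36; y = λ·(21 - 36) - 22 ≡ 22. → (36, 22)

(36, 22)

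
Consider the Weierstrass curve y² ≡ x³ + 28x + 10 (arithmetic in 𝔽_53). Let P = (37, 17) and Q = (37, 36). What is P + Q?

The two points share x = 37 and their y-coordinates satisfy 17 + 36 ≡ 0 (mod 53), so they are inverses. Their sum is 𝒪.

O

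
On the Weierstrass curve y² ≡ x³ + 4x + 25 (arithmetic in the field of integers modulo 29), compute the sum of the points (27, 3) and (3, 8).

(27, 3) + (3, 8). λ = (8 - 3)/(3 - 27) ≡ 5/5 mod 29. 5⁻¹ ≡ 6 (mod 29) since 5·6 = 30 ≡ 1, so λ ≡ 1.
  x = λ² - 27 - 3 = 1 - 30 ≡ 0; y = λ·(27 - 0) - 3 ≡ 24. → (0, 24)

(0, 24)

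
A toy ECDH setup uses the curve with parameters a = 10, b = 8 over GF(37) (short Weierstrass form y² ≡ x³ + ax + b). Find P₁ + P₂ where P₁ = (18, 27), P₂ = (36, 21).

(16, 34)

(18, 27) + (36, 21). λ = (21 - 27)/(36 - 18) ≡ 31/18 mod 37. 18⁻¹ ≡ 35 (mod 37), so λ ≡ 12.
  x = λ² - 18 - 36 = 144 - 54 ≡ 16; y = λ·(18 - 16) - 27 ≡ 34. → (16, 34)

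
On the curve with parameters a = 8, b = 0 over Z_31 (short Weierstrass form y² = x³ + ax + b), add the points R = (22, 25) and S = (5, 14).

(22, 25) + (5, 14). λ = (14 - 25)/(5 - 22) ≡ 20/14 mod 31. 14⁻¹ ≡ 20 (mod 31), so λ ≡ 28.
  x = λ² - 22 - 5 = 784 - 27 ≡ 13; y = λ·(22 - 13) - 25 ≡ 10. → (13, 10)

(13, 10)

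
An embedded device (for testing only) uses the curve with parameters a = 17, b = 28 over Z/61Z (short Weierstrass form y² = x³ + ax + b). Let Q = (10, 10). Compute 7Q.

Double-and-add on 7 = (111)₂. Start with Q = (10, 10) for the leading 1-bit.
double: tangent at (10, 10): λ = (3·10² + 17)/(2·10) ≡ 12/20. 20⁻¹ ≡ 58 (mod 61), so λ ≡ 12·58 ≡ 25.
  x = λ² - 10 - 10 = 625 - 20 ≡ 56; y = λ·(10 - 56) - 10 ≡ 60. → (56, 60)
add Q: (56, 60) + (10, 10). λ = (10 - 60)/(10 - 56) ≡ 11/15 mod 61. 15⁻¹ ≡ 57 (mod 61), so λ ≡ 17.
  x = λ² - 56 - 10 = 289 - 66 ≡ 40; y = λ·(56 - 40) - 60 ≡ 29. → (40, 29)
double: tangent at (40, 29): λ = (3·40² + 17)/(2·29) ≡ 59/58. 58⁻¹ ≡ 20 (mod 61), so λ ≡ 59·20 ≡ 21.
  x = λ² - 40 - 40 = 441 - 80 ≡ 56; y = λ·(40 - 56) - 29 ≡ 1. → (56, 1)
add Q: (56, 1) + (10, 10). λ = (10 - 1)/(10 - 56) ≡ 9/15 mod 61. 15⁻¹ ≡ 57 (mod 61), so λ ≡ 25.
  x = λ² - 56 - 10 = 625 - 66 ≡ 10; y = λ·(56 - 10) - 1 ≡ 51. → (10, 51)

(10, 51)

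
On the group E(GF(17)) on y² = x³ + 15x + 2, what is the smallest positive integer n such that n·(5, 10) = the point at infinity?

2P: tangent at (5, 10): λ = (3·5² + 15)/(2·10) ≡ 5/3. 3⁻¹ ≡ 6 (mod 17), so λ ≡ 5·6 ≡ 13.
  x = λ² - 5 - 5 = 169 - 10 ≡ 6; y = λ·(5 - 6) - 10 ≡ 11. → (6, 11)
3P: (6, 11) + (5, 10). λ = (10 - 11)/(5 - 6) ≡ 16/16 mod 17. 16⁻¹ ≡ 16 (mod 17), so λ ≡ 1.
  x = λ² - 6 - 5 = 1 - 11 ≡ 7; y = λ·(6 - 7) - 11 ≡ 5. → (7, 5)
4P: (7, 5) + (5, 10). λ = (10 - 5)/(5 - 7) ≡ 5/15 mod 17. 15⁻¹ ≡ 8 (mod 17), so λ ≡ 6.
  x = λ² - 7 - 5 = 36 - 12 ≡ 7; y = λ·(7 - 7) - 5 ≡ 12. → (7, 12)
5P: (7, 12) + (5, 10). λ = (10 - 12)/(5 - 7) ≡ 15/15 mod 17. 15⁻¹ ≡ 8 (mod 17) since 15·8 = 120 ≡ 1, so λ ≡ 1.
  x = λ² - 7 - 5 = 1 - 12 ≡ 6; y = λ·(7 - 6) - 12 ≡ 6. → (6, 6)
6P: (6, 6) + (5, 10). λ = (10 - 6)/(5 - 6) ≡ 4/16 mod 17. 16⁻¹ ≡ 16 (mod 17), so λ ≡ 13.
  x = λ² - 6 - 5 = 169 - 11 ≡ 5; y = λ·(6 - 5) - 6 ≡ 7. → (5, 7)
7P: (5, 7) + (5, 10): same x and y₁ ≡ -y₂, so the sum is the point at infinity.
7P = the point at infinity, so the order is 7.

7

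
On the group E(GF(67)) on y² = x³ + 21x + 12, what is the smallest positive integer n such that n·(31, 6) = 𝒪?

2P: tangent at (31, 6): λ = (3·31² + 21)/(2·6) ≡ 23/12. 12⁻¹ ≡ 28 (mod 67), so λ ≡ 23·28 ≡ 41.
  x = λ² - 31 - 31 = 1681 - 62 ≡ 11; y = λ·(31 - 11) - 6 ≡ 10. → (11, 10)
3P: (11, 10) + (31, 6). λ = (6 - 10)/(31 - 11) ≡ 63/20 mod 67. 20⁻¹ ≡ 57 (mod 67), so λ ≡ 40.
  x = λ² - 11 - 31 = 1600 - 42 ≡ 17; y = λ·(11 - 17) - 10 ≡ 18. → (17, 18)
4P: (17, 18) + (31, 6). λ = (6 - 18)/(31 - 17) ≡ 55/14 mod 67. 14⁻¹ ≡ 24 (mod 67), so λ ≡ 47.
  x = λ² - 17 - 31 = 2209 - 48 ≡ 17; y = λ·(17 - 17) - 18 ≡ 49. → (17, 49)
5P: (17, 49) + (31, 6). λ = (6 - 49)/(31 - 17) ≡ 24/14 mod 67. 14⁻¹ ≡ 24 (mod 67), so λ ≡ 40.
  x = λ² - 17 - 31 = 1600 - 48 ≡ 11; y = λ·(17 - 11) - 49 ≡ 57. → (11, 57)
6P: (11, 57) + (31, 6). λ = (6 - 57)/(31 - 11) ≡ 16/20 mod 67. 20⁻¹ ≡ 57 (mod 67), so λ ≡ 41.
  x = λ² - 11 - 31 = 1681 - 42 ≡ 31; y = λ·(11 - 31) - 57 ≡ 61. → (31, 61)
7P: (31, 61) + (31, 6): same x and y₁ ≡ -y₂, so the sum is 𝒪.
7P = 𝒪, so the order is 7.

7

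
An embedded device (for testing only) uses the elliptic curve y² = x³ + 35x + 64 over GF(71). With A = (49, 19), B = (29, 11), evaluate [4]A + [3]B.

(11, 54)

First 4A:
Double-and-add on 4 = (100)₂. Start with A = (49, 19) for the leading 1-bit.
double: tangent at (49, 19): λ = (3·49² + 35)/(2·19) ≡ 67/38. 38⁻¹ ≡ 43 (mod 71) since 38·43 = 1634 ≡ 1, so λ ≡ 67·43 ≡ 41.
  x = λ² - 49 - 49 = 1681 - 98 ≡ 21; y = λ·(49 - 21) - 19 ≡ 64. → (21, 64)
double: tangent at (21, 64): λ = (3·21² + 35)/(2·64) ≡ 9/57. 57⁻¹ ≡ 5 (mod 71), so λ ≡ 9·5 ≡ 45.
  x = λ² - 21 - 21 = 2025 - 42 ≡ 66; y = λ·(21 - 66) - 64 ≡ 41. → (66, 41)
4A = (66, 41).
Next 3B:
Repeated addition: build up to 3B.
2B: tangent at (29, 11): λ = (3·29² + 35)/(2·11) ≡ 2/22. 22⁻¹ ≡ 42 (mod 71), so λ ≡ 2·42 ≡ 13.
  x = λ² - 29 - 29 = 169 - 58 ≡ 40; y = λ·(29 - 40) - 11 ≡ 59. → (40, 59)
3B: (40, 59) + (29, 11). λ = (11 - 59)/(29 - 40) ≡ 23/60 mod 71. 60⁻¹ ≡ 58 (mod 71) since 60·58 = 3480 ≡ 1, so λ ≡ 56.
  x = λ² - 40 - 29 = 3136 - 69 ≡ 14; y = λ·(40 - 14) - 59 ≡ 48. → (14, 48)
3B = (14, 48).
Finally 4A + 3B:
(66, 41) + (14, 48). λ = (48 - 41)/(14 - 66) ≡ 7/19 mod 71. 19⁻¹ ≡ 15 (mod 71) since 19·15 = 285 ≡ 1, so λ ≡ 34.
  x = λ² - 66 - 14 = 1156 - 80 ≡ 11; y = λ·(66 - 11) - 41 ≡ 54. → (11, 54)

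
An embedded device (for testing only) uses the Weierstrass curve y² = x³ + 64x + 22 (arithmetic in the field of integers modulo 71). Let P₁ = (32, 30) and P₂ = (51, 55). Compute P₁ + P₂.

(32, 30) + (51, 55). λ = (55 - 30)/(51 - 32) ≡ 25/19 mod 71. 19⁻¹ ≡ 15 (mod 71), so λ ≡ 20.
  x = λ² - 32 - 51 = 400 - 83 ≡ 33; y = λ·(32 - 33) - 30 ≡ 21. → (33, 21)

(33, 21)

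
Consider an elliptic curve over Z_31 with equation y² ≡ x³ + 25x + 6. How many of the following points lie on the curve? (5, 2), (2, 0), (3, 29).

(5, 2): 2² ≡ 4, rhs ≡ 8 → off.
(2, 0): 0² ≡ 0, rhs ≡ 2 → off.
(3, 29): 29² ≡ 4, rhs ≡ 15 → off.

0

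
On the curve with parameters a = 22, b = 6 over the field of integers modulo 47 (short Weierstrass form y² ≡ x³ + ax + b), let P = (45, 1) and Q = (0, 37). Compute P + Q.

(44, 17)

(45, 1) + (0, 37). λ = (37 - 1)/(0 - 45) ≡ 36/2 mod 47. 2⁻¹ ≡ 24 (mod 47) since 2·24 = 48 ≡ 1, so λ ≡ 18.
  x = λ² - 45 - 0 = 324 - 45 ≡ 44; y = λ·(45 - 44) - 1 ≡ 17. → (44, 17)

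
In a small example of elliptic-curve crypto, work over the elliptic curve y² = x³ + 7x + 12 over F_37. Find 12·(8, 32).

(20, 30)

Write G = (8, 32).
Repeated addition: build up to 12G.
2G: tangent at (8, 32): λ = (3·8² + 7)/(2·32) ≡ 14/27. 27⁻¹ ≡ 11 (mod 37), so λ ≡ 14·11 ≡ 6.
  x = λ² - 8 - 8 = 36 - 16 ≡ 20; y = λ·(8 - 20) - 32 ≡ 7. → (20, 7)
3G: (20, 7) + (8, 32). λ = (32 - 7)/(8 - 20) ≡ 25/25 mod 37. 25⁻¹ ≡ 3 (mod 37), so λ ≡ 1.
  x = λ² - 20 - 8 = 1 - 28 ≡ 10; y = λ·(20 - 10) - 7 ≡ 3. → (10, 3)
4G: (10, 3) + (8, 32). λ = (32 - 3)/(8 - 10) ≡ 29/35 mod 37. 35⁻¹ ≡ 18 (mod 37), so λ ≡ 4.
  x = λ² - 10 - 8 = 16 - 18 ≡ 35; y = λ·(10 - 35) - 3 ≡ 8. → (35, 8)
5G: (35, 8) + (8, 32). λ = (32 - 8)/(8 - 35) ≡ 24/10 mod 37. 10⁻¹ ≡ 26 (mod 37) since 10·26 = 260 ≡ 1, so λ ≡ 32.
  x = λ² - 35 - 8 = 1024 - 43 ≡ 19; y = λ·(35 - 19) - 8 ≡ 23. → (19, 23)
6G: (19, 23) + (8, 32). λ = (32 - 23)/(8 - 19) ≡ 9/26 mod 37. 26⁻¹ ≡ 10 (mod 37), so λ ≡ 16.
  x = λ² - 19 - 8 = 256 - 27 ≡ 7; y = λ·(19 - 7) - 23 ≡ 21. → (7, 21)
7G: (7, 21) + (8, 32). λ = (32 - 21)/(8 - 7) ≡ 11/1 mod 37. 1⁻¹ ≡ 1 (mod 37), so λ ≡ 11.
  x = λ² - 7 - 8 = 121 - 15 ≡ 32; y = λ·(7 - 32) - 21 ≡ 0. → (32, 0)
8G: (32, 0) + (8, 32). λ = (32 - 0)/(8 - 32) ≡ 32/13 mod 37. 13⁻¹ ≡ 20 (mod 37) since 13·20 = 260 ≡ 1, so λ ≡ 11.
  x = λ² - 32 - 8 = 121 - 40 ≡ 7; y = λ·(32 - 7) - 0 ≡ 16. → (7, 16)
9G: (7, 16) + (8, 32). λ = (32 - 16)/(8 - 7) ≡ 16/1 mod 37. 1⁻¹ ≡ 1 (mod 37), so λ ≡ 16.
  x = λ² - 7 - 8 = 256 - 15 ≡ 19; y = λ·(7 - 19) - 16 ≡ 14. → (19, 14)
10G: (19, 14) + (8, 32). λ = (32 - 14)/(8 - 19) ≡ 18/26 mod 37. 26⁻¹ ≡ 10 (mod 37), so λ ≡ 32.
  x = λ² - 19 - 8 = 1024 - 27 ≡ 35; y = λ·(19 - 35) - 14 ≡ 29. → (35, 29)
11G: (35, 29) + (8, 32). λ = (32 - 29)/(8 - 35) ≡ 3/10 mod 37. 10⁻¹ ≡ 26 (mod 37), so λ ≡ 4.
  x = λ² - 35 - 8 = 16 - 43 ≡ 10; y = λ·(35 - 10) - 29 ≡ 34. → (10, 34)
12G: (10, 34) + (8, 32). λ = (32 - 34)/(8 - 10) ≡ 35/35 mod 37. 35⁻¹ ≡ 18 (mod 37) since 35·18 = 630 ≡ 1, so λ ≡ 1.
  x = λ² - 10 - 8 = 1 - 18 ≡ 20; y = λ·(10 - 20) - 34 ≡ 30. → (20, 30)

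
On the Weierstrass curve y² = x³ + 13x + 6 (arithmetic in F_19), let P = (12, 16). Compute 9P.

(18, 12)

Double-and-add on 9 = (1001)₂. Start with P = (12, 16) for the leading 1-bit.
double: tangent at (12, 16): λ = (3·12² + 13)/(2·16) ≡ 8/13. 13⁻¹ ≡ 3 (mod 19), so λ ≡ 8·3 ≡ 5.
  x = λ² - 12 - 12 = 25 - 24 ≡ 1; y = λ·(12 - 1) - 16 ≡ 1. → (1, 1)
double: tangent at (1, 1): λ = (3·1² + 13)/(2·1) ≡ 16/2. 2⁻¹ ≡ 10 (mod 19), so λ ≡ 16·10 ≡ 8.
  x = λ² - 1 - 1 = 64 - 2 ≡ 5; y = λ·(1 - 5) - 1 ≡ 5. → (5, 5)
double: tangent at (5, 5): λ = (3·5² + 13)/(2·5) ≡ 12/10. 10⁻¹ ≡ 2 (mod 19) since 10·2 = 20 ≡ 1, so λ ≡ 12·2 ≡ 5.
  x = λ² - 5 - 5 = 25 - 10 ≡ 15; y = λ·(5 - 15) - 5 ≡ 2. → (15, 2)
add P: (15, 2) + (12, 16). λ = (16 - 2)/(12 - 15) ≡ 14/16 mod 19. 16⁻¹ ≡ 6 (mod 19), so λ ≡ 8.
  x = λ² - 15 - 12 = 64 - 27 ≡ 18; y = λ·(15 - 18) - 2 ≡ 12. → (18, 12)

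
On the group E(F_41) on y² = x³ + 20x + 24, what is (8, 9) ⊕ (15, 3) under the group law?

(2, 21)

(8, 9) + (15, 3). λ = (3 - 9)/(15 - 8) ≡ 35/7 mod 41. 7⁻¹ ≡ 6 (mod 41) since 7·6 = 42 ≡ 1, so λ ≡ 5.
  x = λ² - 8 - 15 = 25 - 23 ≡ 2; y = λ·(8 - 2) - 9 ≡ 21. → (2, 21)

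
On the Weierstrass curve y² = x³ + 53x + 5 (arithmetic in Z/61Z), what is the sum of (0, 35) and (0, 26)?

The two points share x = 0 and their y-coordinates satisfy 35 + 26 ≡ 0 (mod 61), so they are inverses. Their sum is O.

O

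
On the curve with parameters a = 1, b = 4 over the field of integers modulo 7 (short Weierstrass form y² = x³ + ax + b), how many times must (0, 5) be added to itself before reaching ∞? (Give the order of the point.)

10

2P: tangent at (0, 5): λ = (3·0² + 1)/(2·5) ≡ 1/3. 3⁻¹ ≡ 5 (mod 7) since 3·5 = 15 ≡ 1, so λ ≡ 1·5 ≡ 5.
  x = λ² - 0 - 0 = 25 - 0 ≡ 4; y = λ·(0 - 4) - 5 ≡ 3. → (4, 3)
3P: (4, 3) + (0, 5). λ = (5 - 3)/(0 - 4) ≡ 2/3 mod 7. 3⁻¹ ≡ 5 (mod 7), so λ ≡ 3.
  x = λ² - 4 - 0 = 9 - 4 ≡ 5; y = λ·(4 - 5) - 3 ≡ 1. → (5, 1)
4P: (5, 1) + (0, 5). λ = (5 - 1)/(0 - 5) ≡ 4/2 mod 7. 2⁻¹ ≡ 4 (mod 7), so λ ≡ 2.
  x = λ² - 5 - 0 = 4 - 5 ≡ 6; y = λ·(5 - 6) - 1 ≡ 4. → (6, 4)
5P: (6, 4) + (0, 5). λ = (5 - 4)/(0 - 6) ≡ 1/1 mod 7. 1⁻¹ ≡ 1 (mod 7), so λ ≡ 1.
  x = λ² - 6 - 0 = 1 - 6 ≡ 2; y = λ·(6 - 2) - 4 ≡ 0. → (2, 0)
6P: (2, 0) + (0, 5). λ = (5 - 0)/(0 - 2) ≡ 5/5 mod 7. 5⁻¹ ≡ 3 (mod 7), so λ ≡ 1.
  x = λ² - 2 - 0 = 1 - 2 ≡ 6; y = λ·(2 - 6) - 0 ≡ 3. → (6, 3)
7P: (6, 3) + (0, 5). λ = (5 - 3)/(0 - 6) ≡ 2/1 mod 7. 1⁻¹ ≡ 1 (mod 7), so λ ≡ 2.
  x = λ² - 6 - 0 = 4 - 6 ≡ 5; y = λ·(6 - 5) - 3 ≡ 6. → (5, 6)
8P: (5, 6) + (0, 5). λ = (5 - 6)/(0 - 5) ≡ 6/2 mod 7. 2⁻¹ ≡ 4 (mod 7) since 2·4 = 8 ≡ 1, so λ ≡ 3.
  x = λ² - 5 - 0 = 9 - 5 ≡ 4; y = λ·(5 - 4) - 6 ≡ 4. → (4, 4)
9P: (4, 4) + (0, 5). λ = (5 - 4)/(0 - 4) ≡ 1/3 mod 7. 3⁻¹ ≡ 5 (mod 7), so λ ≡ 5.
  x = λ² - 4 - 0 = 25 - 4 ≡ 0; y = λ·(4 - 0) - 4 ≡ 2. → (0, 2)
10P: (0, 2) + (0, 5): same x and y₁ ≡ -y₂, so the sum is ∞.
10P = ∞, so the order is 10.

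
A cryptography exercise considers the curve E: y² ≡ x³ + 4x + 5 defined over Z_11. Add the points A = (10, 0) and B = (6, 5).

(0, 4)

(10, 0) + (6, 5). λ = (5 - 0)/(6 - 10) ≡ 5/7 mod 11. 7⁻¹ ≡ 8 (mod 11) since 7·8 = 56 ≡ 1, so λ ≡ 7.
  x = λ² - 10 - 6 = 49 - 16 ≡ 0; y = λ·(10 - 0) - 0 ≡ 4. → (0, 4)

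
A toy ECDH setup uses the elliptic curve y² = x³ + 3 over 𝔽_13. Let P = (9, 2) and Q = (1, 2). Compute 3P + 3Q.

O

First 3P:
Repeated addition: build up to 3P.
2P: tangent at (9, 2): λ = (3·9² + 0)/(2·2) ≡ 9/4. 4⁻¹ ≡ 10 (mod 13) since 4·10 = 40 ≡ 1, so λ ≡ 9·10 ≡ 12.
  x = λ² - 9 - 9 = 144 - 18 ≡ 9; y = λ·(9 - 9) - 2 ≡ 11. → (9, 11)
3P: (9, 11) + (9, 2): same x and y₁ ≡ -y₂, so the sum is O.
3P = O.
Next 3Q:
Repeated addition: build up to 3Q.
2Q: tangent at (1, 2): λ = (3·1² + 0)/(2·2) ≡ 3/4. 4⁻¹ ≡ 10 (mod 13), so λ ≡ 3·10 ≡ 4.
  x = λ² - 1 - 1 = 16 - 2 ≡ 1; y = λ·(1 - 1) - 2 ≡ 11. → (1, 11)
3Q: (1, 11) + (1, 2): same x and y₁ ≡ -y₂, so the sum is O.
3Q = O.
Finally 3P + 3Q:
O + O = O (identity).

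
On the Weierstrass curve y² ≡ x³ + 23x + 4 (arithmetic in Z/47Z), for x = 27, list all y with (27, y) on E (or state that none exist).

x³ + 23x + 4 = 20308 ≡ 4 (mod 47).
Square roots of 4 mod 47: 2 and 45 (since 2² = 4 ≡ 4).

2, 45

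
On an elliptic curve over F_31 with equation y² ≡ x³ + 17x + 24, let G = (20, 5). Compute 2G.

tangent at (20, 5): λ = (3·20² + 17)/(2·5) ≡ 8/10. 10⁻¹ ≡ 28 (mod 31) since 10·28 = 280 ≡ 1, so λ ≡ 8·28 ≡ 7.
  x = λ² - 20 - 20 = 49 - 40 ≡ 9; y = λ·(20 - 9) - 5 ≡ 10. → (9, 10)

(9, 10)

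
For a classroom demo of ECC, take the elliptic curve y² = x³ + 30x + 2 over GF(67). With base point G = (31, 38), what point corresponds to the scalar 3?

Repeated addition: build up to 3G.
2G: tangent at (31, 38): λ = (3·31² + 30)/(2·38) ≡ 32/9. 9⁻¹ ≡ 15 (mod 67), so λ ≡ 32·15 ≡ 11.
  x = λ² - 31 - 31 = 121 - 62 ≡ 59; y = λ·(31 - 59) - 38 ≡ 56. → (59, 56)
3G: (59, 56) + (31, 38). λ = (38 - 56)/(31 - 59) ≡ 49/39 mod 67. 39⁻¹ ≡ 55 (mod 67) since 39·55 = 2145 ≡ 1, so λ ≡ 15.
  x = λ² - 59 - 31 = 225 - 90 ≡ 1; y = λ·(59 - 1) - 56 ≡ 10. → (1, 10)

(1, 10)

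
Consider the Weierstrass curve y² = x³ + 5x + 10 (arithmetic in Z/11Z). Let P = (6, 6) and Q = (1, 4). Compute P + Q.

(9, 6)

(6, 6) + (1, 4). λ = (4 - 6)/(1 - 6) ≡ 9/6 mod 11. 6⁻¹ ≡ 2 (mod 11) since 6·2 = 12 ≡ 1, so λ ≡ 7.
  x = λ² - 6 - 1 = 49 - 7 ≡ 9; y = λ·(6 - 9) - 6 ≡ 6. → (9, 6)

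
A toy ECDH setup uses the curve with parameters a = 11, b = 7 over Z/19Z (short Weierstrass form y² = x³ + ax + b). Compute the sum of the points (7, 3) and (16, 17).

(7, 3) + (16, 17). λ = (17 - 3)/(16 - 7) ≡ 14/9 mod 19. 9⁻¹ ≡ 17 (mod 19), so λ ≡ 10.
  x = λ² - 7 - 16 = 100 - 23 ≡ 1; y = λ·(7 - 1) - 3 ≡ 0. → (1, 0)

(1, 0)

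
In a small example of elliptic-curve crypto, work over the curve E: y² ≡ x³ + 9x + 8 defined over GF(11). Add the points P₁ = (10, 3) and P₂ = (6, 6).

(10, 3) + (6, 6). λ = (6 - 3)/(6 - 10) ≡ 3/7 mod 11. 7⁻¹ ≡ 8 (mod 11) since 7·8 = 56 ≡ 1, so λ ≡ 2.
  x = λ² - 10 - 6 = 4 - 16 ≡ 10; y = λ·(10 - 10) - 3 ≡ 8. → (10, 8)

(10, 8)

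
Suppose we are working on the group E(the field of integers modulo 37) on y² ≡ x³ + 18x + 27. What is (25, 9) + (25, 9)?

(20, 5)

tangent at (25, 9): λ = (3·25² + 18)/(2·9) ≡ 6/18. 18⁻¹ ≡ 35 (mod 37), so λ ≡ 6·35 ≡ 25.
  x = λ² - 25 - 25 = 625 - 50 ≡ 20; y = λ·(25 - 20) - 9 ≡ 5. → (20, 5)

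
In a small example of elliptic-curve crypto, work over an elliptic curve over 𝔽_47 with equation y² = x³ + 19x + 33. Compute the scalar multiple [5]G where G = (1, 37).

Repeated addition: build up to 5G.
2G: tangent at (1, 37): λ = (3·1² + 19)/(2·37) ≡ 22/27. 27⁻¹ ≡ 7 (mod 47), so λ ≡ 22·7 ≡ 13.
  x = λ² - 1 - 1 = 169 - 2 ≡ 26; y = λ·(1 - 26) - 37 ≡ 14. → (26, 14)
3G: (26, 14) + (1, 37). λ = (37 - 14)/(1 - 26) ≡ 23/22 mod 47. 22⁻¹ ≡ 15 (mod 47) since 22·15 = 330 ≡ 1, so λ ≡ 16.
  x = λ² - 26 - 1 = 256 - 27 ≡ 41; y = λ·(26 - 41) - 14 ≡ 28. → (41, 28)
4G: (41, 28) + (1, 37). λ = (37 - 28)/(1 - 41) ≡ 9/7 mod 47. 7⁻¹ ≡ 27 (mod 47), so λ ≡ 8.
  x = λ² - 41 - 1 = 64 - 42 ≡ 22; y = λ·(41 - 22) - 28 ≡ 30. → (22, 30)
5G: (22, 30) + (1, 37). λ = (37 - 30)/(1 - 22) ≡ 7/26 mod 47. 26⁻¹ ≡ 38 (mod 47), so λ ≡ 31.
  x = λ² - 22 - 1 = 961 - 23 ≡ 45; y = λ·(22 - 45) - 30 ≡ 9. → (45, 9)

(45, 9)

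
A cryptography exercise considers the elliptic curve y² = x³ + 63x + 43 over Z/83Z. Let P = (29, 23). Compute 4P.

Double-and-add on 4 = (100)₂. Start with P = (29, 23) for the leading 1-bit.
double: tangent at (29, 23): λ = (3·29² + 63)/(2·23) ≡ 13/46. 46⁻¹ ≡ 74 (mod 83), so λ ≡ 13·74 ≡ 49.
  x = λ² - 29 - 29 = 2401 - 58 ≡ 19; y = λ·(29 - 19) - 23 ≡ 52. → (19, 52)
double: tangent at (19, 52): λ = (3·19² + 63)/(2·52) ≡ 67/21. 21⁻¹ ≡ 4 (mod 83), so λ ≡ 67·4 ≡ 19.
  x = λ² - 19 - 19 = 361 - 38 ≡ 74; y = λ·(19 - 74) - 52 ≡ 65. → (74, 65)

(74, 65)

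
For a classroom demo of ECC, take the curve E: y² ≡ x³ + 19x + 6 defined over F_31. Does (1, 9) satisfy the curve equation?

y² = 9² ≡ 19; x³ + 19x + 6 = 26 ≡ 26 (mod 31). 19 ≠ 26.

no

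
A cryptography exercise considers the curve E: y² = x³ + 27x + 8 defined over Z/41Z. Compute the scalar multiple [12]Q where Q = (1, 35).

(1, 6)

Double-and-add on 12 = (1100)₂. Start with Q = (1, 35) for the leading 1-bit.
double: tangent at (1, 35): λ = (3·1² + 27)/(2·35) ≡ 30/29. 29⁻¹ ≡ 17 (mod 41) since 29·17 = 493 ≡ 1, so λ ≡ 30·17 ≡ 18.
  x = λ² - 1 - 1 = 324 - 2 ≡ 35; y = λ·(1 - 35) - 35 ≡ 9. → (35, 9)
add Q: (35, 9) + (1, 35). λ = (35 - 9)/(1 - 35) ≡ 26/7 mod 41. 7⁻¹ ≡ 6 (mod 41) since 7·6 = 42 ≡ 1, so λ ≡ 33.
  x = λ² - 35 - 1 = 1089 - 36 ≡ 28; y = λ·(35 - 28) - 9 ≡ 17. → (28, 17)
double: tangent at (28, 17): λ = (3·28² + 27)/(2·17) ≡ 1/34. 34⁻¹ ≡ 35 (mod 41), so λ ≡ 1·35 ≡ 35.
  x = λ² - 28 - 28 = 1225 - 56 ≡ 21; y = λ·(28 - 21) - 17 ≡ 23. → (21, 23)
double: tangent at (21, 23): λ = (3·21² + 27)/(2·23) ≡ 38/5. 5⁻¹ ≡ 33 (mod 41), so λ ≡ 38·33 ≡ 24.
  x = λ² - 21 - 21 = 576 - 42 ≡ 1; y = λ·(21 - 1) - 23 ≡ 6. → (1, 6)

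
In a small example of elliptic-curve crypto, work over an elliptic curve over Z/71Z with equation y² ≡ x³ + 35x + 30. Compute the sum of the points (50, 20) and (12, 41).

(54, 42)

(50, 20) + (12, 41). λ = (41 - 20)/(12 - 50) ≡ 21/33 mod 71. 33⁻¹ ≡ 28 (mod 71) since 33·28 = 924 ≡ 1, so λ ≡ 20.
  x = λ² - 50 - 12 = 400 - 62 ≡ 54; y = λ·(50 - 54) - 20 ≡ 42. → (54, 42)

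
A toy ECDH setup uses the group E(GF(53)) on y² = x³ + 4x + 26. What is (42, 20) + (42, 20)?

(13, 46)

tangent at (42, 20): λ = (3·42² + 4)/(2·20) ≡ 49/40. 40⁻¹ ≡ 4 (mod 53), so λ ≡ 49·4 ≡ 37.
  x = λ² - 42 - 42 = 1369 - 84 ≡ 13; y = λ·(42 - 13) - 20 ≡ 46. → (13, 46)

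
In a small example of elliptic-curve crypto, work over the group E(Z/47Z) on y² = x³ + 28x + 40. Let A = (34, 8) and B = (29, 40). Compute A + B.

(40, 21)

(34, 8) + (29, 40). λ = (40 - 8)/(29 - 34) ≡ 32/42 mod 47. 42⁻¹ ≡ 28 (mod 47) since 42·28 = 1176 ≡ 1, so λ ≡ 3.
  x = λ² - 34 - 29 = 9 - 63 ≡ 40; y = λ·(34 - 40) - 8 ≡ 21. → (40, 21)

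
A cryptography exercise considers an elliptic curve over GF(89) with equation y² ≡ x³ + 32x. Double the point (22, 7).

tangent at (22, 7): λ = (3·22² + 32)/(2·7) ≡ 60/14. 14⁻¹ ≡ 70 (mod 89), so λ ≡ 60·70 ≡ 17.
  x = λ² - 22 - 22 = 289 - 44 ≡ 67; y = λ·(22 - 67) - 7 ≡ 29. → (67, 29)

(67, 29)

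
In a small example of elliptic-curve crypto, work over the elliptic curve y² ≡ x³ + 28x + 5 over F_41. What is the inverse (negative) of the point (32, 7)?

(32, 34)

-(32, 7) = (32, -7 mod 41) = (32, 34).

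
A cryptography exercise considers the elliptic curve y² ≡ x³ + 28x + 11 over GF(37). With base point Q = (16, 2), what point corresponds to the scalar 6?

Repeated addition: build up to 6Q.
2Q: tangent at (16, 2): λ = (3·16² + 28)/(2·2) ≡ 19/4. 4⁻¹ ≡ 28 (mod 37), so λ ≡ 19·28 ≡ 14.
  x = λ² - 16 - 16 = 196 - 32 ≡ 16; y = λ·(16 - 16) - 2 ≡ 35. → (16, 35)
3Q: (16, 35) + (16, 2): same x and y₁ ≡ -y₂, so the sum is O.
4Q: O + (16, 2) = (16, 2) (identity).
5Q: tangent at (16, 2): λ = (3·16² + 28)/(2·2) ≡ 19/4. 4⁻¹ ≡ 28 (mod 37), so λ ≡ 19·28 ≡ 14.
  x = λ² - 16 - 16 = 196 - 32 ≡ 16; y = λ·(16 - 16) - 2 ≡ 35. → (16, 35)
6Q: (16, 35) + (16, 2): same x and y₁ ≡ -y₂, so the sum is O.

O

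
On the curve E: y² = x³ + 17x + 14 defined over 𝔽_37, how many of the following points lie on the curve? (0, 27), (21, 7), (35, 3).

(0, 27): 27² ≡ 26, rhs ≡ 14 → off.
(21, 7): 7² ≡ 12, rhs ≡ 12 → on.
(35, 3): 3² ≡ 9, rhs ≡ 9 → on.

2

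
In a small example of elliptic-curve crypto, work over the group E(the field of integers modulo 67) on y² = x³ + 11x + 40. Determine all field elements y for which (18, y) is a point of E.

x³ + 11x + 40 = 6070 ≡ 40 (mod 67).
Square roots of 40 mod 67: 24 and 43 (since 24² = 576 ≡ 40).

24, 43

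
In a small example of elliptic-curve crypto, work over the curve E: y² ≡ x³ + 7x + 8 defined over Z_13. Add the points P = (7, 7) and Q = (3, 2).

(7, 7) + (3, 2). λ = (2 - 7)/(3 - 7) ≡ 8/9 mod 13. 9⁻¹ ≡ 3 (mod 13) since 9·3 = 27 ≡ 1, so λ ≡ 11.
  x = λ² - 7 - 3 = 121 - 10 ≡ 7; y = λ·(7 - 7) - 7 ≡ 6. → (7, 6)

(7, 6)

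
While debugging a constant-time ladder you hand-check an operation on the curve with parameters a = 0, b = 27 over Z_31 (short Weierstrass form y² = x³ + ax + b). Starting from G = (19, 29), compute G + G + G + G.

(5, 11)

Repeated addition: build up to 4G.
2G: tangent at (19, 29): λ = (3·19² + 0)/(2·29) ≡ 29/27. 27⁻¹ ≡ 23 (mod 31), so λ ≡ 29·23 ≡ 16.
  x = λ² - 19 - 19 = 256 - 38 ≡ 1; y = λ·(19 - 1) - 29 ≡ 11. → (1, 11)
3G: (1, 11) + (19, 29). λ = (29 - 11)/(19 - 1) ≡ 18/18 mod 31. 18⁻¹ ≡ 19 (mod 31), so λ ≡ 1.
  x = λ² - 1 - 19 = 1 - 20 ≡ 12; y = λ·(1 - 12) - 11 ≡ 9. → (12, 9)
4G: (12, 9) + (19, 29). λ = (29 - 9)/(19 - 12) ≡ 20/7 mod 31. 7⁻¹ ≡ 9 (mod 31), so λ ≡ 25.
  x = λ² - 12 - 19 = 625 - 31 ≡ 5; y = λ·(12 - 5) - 9 ≡ 11. → (5, 11)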